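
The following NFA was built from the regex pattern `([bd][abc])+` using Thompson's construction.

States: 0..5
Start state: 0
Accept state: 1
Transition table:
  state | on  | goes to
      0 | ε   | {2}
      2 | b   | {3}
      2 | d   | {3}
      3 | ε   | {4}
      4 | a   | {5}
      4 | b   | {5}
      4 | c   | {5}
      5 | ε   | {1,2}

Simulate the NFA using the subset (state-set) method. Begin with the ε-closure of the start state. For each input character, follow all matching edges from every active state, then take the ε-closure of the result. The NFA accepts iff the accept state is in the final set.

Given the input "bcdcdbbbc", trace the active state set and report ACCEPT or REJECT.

initial (ε-close {0}): {0,2}
'b' @ 1: {3,4}
'c' @ 2: {1,2,5}  (accept∈set)
'd' @ 3: {3,4}
'c' @ 4: {1,2,5}  (accept∈set)
'd' @ 5: {3,4}
'b' @ 6: {1,2,5}  (accept∈set)
'b' @ 7: {3,4}
'b' @ 8: {1,2,5}  (accept∈set)
'c' @ 9: {}  — no active states
end set {} — state 1 not in

Answer: REJECT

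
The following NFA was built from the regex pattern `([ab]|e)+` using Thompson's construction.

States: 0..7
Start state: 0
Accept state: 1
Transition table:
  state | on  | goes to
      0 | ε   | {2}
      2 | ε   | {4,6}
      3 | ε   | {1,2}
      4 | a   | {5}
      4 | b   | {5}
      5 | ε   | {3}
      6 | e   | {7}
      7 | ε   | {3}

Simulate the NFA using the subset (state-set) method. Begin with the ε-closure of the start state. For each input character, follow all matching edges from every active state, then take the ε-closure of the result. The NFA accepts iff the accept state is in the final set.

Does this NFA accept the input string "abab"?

S₀ = ε-closure({0}) = {0,2,4,6}
'a' @ 1: {1,2,3,4,5,6}  ✓accept
'b' @ 2: {1,2,3,4,5,6}  ✓accept
'a' @ 3: {1,2,3,4,5,6}  ✓accept
'b' @ 4: {1,2,3,4,5,6}  ✓accept
after full input: {1,2,3,4,5,6}  (accept=1 in)

Answer: ACCEPT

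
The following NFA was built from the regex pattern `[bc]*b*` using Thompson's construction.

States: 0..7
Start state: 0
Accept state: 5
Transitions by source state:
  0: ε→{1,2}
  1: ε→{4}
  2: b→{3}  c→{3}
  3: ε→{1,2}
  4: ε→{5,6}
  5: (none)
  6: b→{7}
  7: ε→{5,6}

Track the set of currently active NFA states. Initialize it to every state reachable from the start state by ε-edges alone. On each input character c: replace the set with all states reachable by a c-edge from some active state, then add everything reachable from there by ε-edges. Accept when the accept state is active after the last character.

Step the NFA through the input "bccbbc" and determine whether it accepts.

Answer: ACCEPT

Steps:
initial (ε-close {0}): {0,1,2,4,5,6}
'b' @ 1: {1,2,3,4,5,6,7}  (accept∈set)
'c' @ 2: {1,2,3,4,5,6}  (accept∈set)
'c' @ 3: {1,2,3,4,5,6}  (accept∈set)
'b' @ 4: {1,2,3,4,5,6,7}  (accept∈set)
'b' @ 5: {1,2,3,4,5,6,7}  (accept∈set)
'c' @ 6: {1,2,3,4,5,6}  (accept∈set)
final: {1,2,3,4,5,6}; accept 5 in set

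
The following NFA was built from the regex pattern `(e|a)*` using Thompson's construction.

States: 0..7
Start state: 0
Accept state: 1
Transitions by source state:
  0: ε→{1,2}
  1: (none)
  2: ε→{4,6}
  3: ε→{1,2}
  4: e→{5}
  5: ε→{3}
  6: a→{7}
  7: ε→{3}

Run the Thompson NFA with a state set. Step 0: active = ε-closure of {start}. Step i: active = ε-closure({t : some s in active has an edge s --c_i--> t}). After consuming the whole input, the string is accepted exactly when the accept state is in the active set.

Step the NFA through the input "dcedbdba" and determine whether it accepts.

Answer: REJECT

Derivation:
S₀ = ε-closure({0}) = {0,1,2,4,6}
'd' @ 1: {}  — no active states
rest 'cedbdba' ignored (set empty)
final: {}; accept 1 not in set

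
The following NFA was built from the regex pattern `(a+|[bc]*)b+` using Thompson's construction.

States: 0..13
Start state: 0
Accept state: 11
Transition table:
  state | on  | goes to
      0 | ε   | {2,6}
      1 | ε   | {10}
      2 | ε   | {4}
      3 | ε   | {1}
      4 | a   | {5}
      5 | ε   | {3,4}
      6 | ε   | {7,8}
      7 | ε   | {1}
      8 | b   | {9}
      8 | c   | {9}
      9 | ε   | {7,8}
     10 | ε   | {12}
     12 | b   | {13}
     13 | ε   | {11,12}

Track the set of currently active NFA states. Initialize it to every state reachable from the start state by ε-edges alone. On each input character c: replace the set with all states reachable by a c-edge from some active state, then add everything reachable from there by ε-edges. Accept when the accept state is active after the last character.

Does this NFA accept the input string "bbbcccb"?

Answer: ACCEPT

Derivation:
initial (ε-close {0}): {0,1,2,4,6,7,8,10,12}
'b' @ 1: {1,7,8,9,10,11,12,13}  [accepting]
'b' @ 2: {1,7,8,9,10,11,12,13}  [accepting]
'b' @ 3: {1,7,8,9,10,11,12,13}  [accepting]
'c' @ 4: {1,7,8,9,10,12}
'c' @ 5: {1,7,8,9,10,12}
'c' @ 6: {1,7,8,9,10,12}
'b' @ 7: {1,7,8,9,10,11,12,13}  [accepting]
final: {1,7,8,9,10,11,12,13}; accept 11 in set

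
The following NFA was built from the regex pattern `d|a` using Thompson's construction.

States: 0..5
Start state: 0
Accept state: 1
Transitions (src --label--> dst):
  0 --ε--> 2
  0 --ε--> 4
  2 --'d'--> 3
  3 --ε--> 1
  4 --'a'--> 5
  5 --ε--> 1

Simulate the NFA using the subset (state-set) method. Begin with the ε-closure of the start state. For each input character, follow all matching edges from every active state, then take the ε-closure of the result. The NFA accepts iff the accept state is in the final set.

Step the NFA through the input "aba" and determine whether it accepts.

Answer: REJECT

Trace:
start: ε-closure({0}) = {0,2,4}
'a' @ 1: {1,5}  [accepting]
'b' @ 2: {}  — no active states
rest 'a' ignored (set empty)
final: {}; accept 1 not in set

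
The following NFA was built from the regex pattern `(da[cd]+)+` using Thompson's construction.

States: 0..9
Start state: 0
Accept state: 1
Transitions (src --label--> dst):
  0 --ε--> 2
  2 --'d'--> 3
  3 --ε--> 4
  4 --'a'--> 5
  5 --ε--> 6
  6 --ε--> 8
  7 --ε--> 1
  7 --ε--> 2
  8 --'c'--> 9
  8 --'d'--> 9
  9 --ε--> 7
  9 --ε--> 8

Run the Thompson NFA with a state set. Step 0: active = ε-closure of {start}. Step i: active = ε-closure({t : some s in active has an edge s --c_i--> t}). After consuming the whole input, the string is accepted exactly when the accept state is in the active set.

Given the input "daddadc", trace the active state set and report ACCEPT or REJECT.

Answer: ACCEPT

Steps:
initial (ε-close {0}): {0,2}
'd' @ 1: {3,4}
'a' @ 2: {5,6,8}
'd' @ 3: {1,2,7,8,9}  [accepting]
'd' @ 4: {1,2,3,4,7,8,9}  [accepting]
'a' @ 5: {5,6,8}
'd' @ 6: {1,2,7,8,9}  [accepting]
'c' @ 7: {1,2,7,8,9}  [accepting]
end set {1,2,7,8,9} — state 1 in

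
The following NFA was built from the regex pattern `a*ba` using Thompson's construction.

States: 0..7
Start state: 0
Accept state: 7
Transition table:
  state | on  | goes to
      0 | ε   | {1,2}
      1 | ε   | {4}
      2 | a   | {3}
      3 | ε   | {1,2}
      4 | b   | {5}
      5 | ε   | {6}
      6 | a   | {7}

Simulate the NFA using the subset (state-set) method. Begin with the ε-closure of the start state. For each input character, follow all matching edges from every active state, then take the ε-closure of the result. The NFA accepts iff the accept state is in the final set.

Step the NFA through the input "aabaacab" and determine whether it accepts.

S₀ = ε-closure({0}) = {0,1,2,4}
'a' @ 1: {1,2,3,4}
'a' @ 2: {1,2,3,4}
'b' @ 3: {5,6}
'a' @ 4: {7}  ✓accept
'a' @ 5: {}  — state set empty
rest 'cab' ignored (set empty)
after full input: {}  (accept=7 not in)

Answer: REJECT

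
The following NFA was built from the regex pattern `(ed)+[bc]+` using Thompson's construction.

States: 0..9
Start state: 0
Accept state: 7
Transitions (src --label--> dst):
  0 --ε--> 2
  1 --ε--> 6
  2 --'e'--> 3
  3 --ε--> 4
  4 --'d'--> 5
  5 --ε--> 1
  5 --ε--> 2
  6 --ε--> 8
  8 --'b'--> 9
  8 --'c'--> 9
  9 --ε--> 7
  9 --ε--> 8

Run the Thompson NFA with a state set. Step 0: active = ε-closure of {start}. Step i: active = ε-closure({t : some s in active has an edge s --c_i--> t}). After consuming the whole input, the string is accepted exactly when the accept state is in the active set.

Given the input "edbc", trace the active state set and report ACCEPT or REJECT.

Answer: ACCEPT

Steps:
initial (ε-close {0}): {0,2}
'e' @ 1: {3,4}
'd' @ 2: {1,2,5,6,8}
'b' @ 3: {7,8,9}  (accept∈set)
'c' @ 4: {7,8,9}  (accept∈set)
final: {7,8,9}; accept 7 in set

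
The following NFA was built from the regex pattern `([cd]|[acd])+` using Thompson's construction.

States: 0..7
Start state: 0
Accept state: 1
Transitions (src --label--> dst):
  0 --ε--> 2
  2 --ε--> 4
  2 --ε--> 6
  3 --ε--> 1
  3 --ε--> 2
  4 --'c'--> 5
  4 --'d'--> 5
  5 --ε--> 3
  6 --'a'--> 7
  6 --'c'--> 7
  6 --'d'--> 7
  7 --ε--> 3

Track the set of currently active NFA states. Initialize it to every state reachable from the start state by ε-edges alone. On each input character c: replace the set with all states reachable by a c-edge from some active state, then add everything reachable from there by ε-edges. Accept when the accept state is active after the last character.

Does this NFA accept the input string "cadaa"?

Answer: ACCEPT

Trace:
initial (ε-close {0}): {0,2,4,6}
'c' @ 1: {1,2,3,4,5,6,7}  (accept∈set)
'a' @ 2: {1,2,3,4,6,7}  (accept∈set)
'd' @ 3: {1,2,3,4,5,6,7}  (accept∈set)
'a' @ 4: {1,2,3,4,6,7}  (accept∈set)
'a' @ 5: {1,2,3,4,6,7}  (accept∈set)
after full input: {1,2,3,4,6,7}  (accept=1 in)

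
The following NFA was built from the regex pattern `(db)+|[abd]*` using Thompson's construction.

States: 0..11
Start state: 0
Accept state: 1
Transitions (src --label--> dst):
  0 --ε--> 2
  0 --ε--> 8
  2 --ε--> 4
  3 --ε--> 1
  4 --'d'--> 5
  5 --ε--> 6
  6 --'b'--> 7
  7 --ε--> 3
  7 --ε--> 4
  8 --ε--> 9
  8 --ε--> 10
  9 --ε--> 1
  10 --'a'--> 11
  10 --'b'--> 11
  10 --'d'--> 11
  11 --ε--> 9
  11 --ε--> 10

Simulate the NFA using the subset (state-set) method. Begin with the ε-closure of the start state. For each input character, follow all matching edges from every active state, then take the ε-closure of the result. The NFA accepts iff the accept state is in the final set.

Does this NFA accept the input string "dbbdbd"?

start: ε-closure({0}) = {0,1,2,4,8,9,10}
'd' @ 1: {1,5,6,9,10,11}  [accepting]
'b' @ 2: {1,3,4,7,9,10,11}  [accepting]
'b' @ 3: {1,9,10,11}  [accepting]
'd' @ 4: {1,9,10,11}  [accepting]
'b' @ 5: {1,9,10,11}  [accepting]
'd' @ 6: {1,9,10,11}  [accepting]
after full input: {1,9,10,11}  (accept=1 in)

Answer: ACCEPT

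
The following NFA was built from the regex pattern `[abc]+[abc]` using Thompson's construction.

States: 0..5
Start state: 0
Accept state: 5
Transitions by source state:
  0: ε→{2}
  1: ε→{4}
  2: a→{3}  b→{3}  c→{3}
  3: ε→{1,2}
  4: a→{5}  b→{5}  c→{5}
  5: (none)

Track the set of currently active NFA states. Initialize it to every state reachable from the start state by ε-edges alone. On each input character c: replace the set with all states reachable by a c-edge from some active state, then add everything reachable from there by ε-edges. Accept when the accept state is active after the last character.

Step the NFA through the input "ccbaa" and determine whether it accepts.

Answer: ACCEPT

Derivation:
S₀ = ε-closure({0}) = {0,2}
'c' @ 1: {1,2,3,4}
'c' @ 2: {1,2,3,4,5}  (accept∈set)
'b' @ 3: {1,2,3,4,5}  (accept∈set)
'a' @ 4: {1,2,3,4,5}  (accept∈set)
'a' @ 5: {1,2,3,4,5}  (accept∈set)
after full input: {1,2,3,4,5}  (accept=5 in)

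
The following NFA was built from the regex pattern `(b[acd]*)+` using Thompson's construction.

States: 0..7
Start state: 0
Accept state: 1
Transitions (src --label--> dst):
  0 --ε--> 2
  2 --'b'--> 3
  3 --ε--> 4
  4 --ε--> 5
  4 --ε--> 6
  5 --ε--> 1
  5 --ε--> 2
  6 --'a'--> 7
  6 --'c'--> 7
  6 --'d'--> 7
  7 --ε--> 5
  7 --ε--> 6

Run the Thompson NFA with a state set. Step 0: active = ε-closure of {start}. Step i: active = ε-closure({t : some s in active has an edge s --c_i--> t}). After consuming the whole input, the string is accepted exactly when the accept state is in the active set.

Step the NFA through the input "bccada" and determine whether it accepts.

Answer: ACCEPT

Derivation:
initial (ε-close {0}): {0,2}
'b' @ 1: {1,2,3,4,5,6}  (accept∈set)
'c' @ 2: {1,2,5,6,7}  (accept∈set)
'c' @ 3: {1,2,5,6,7}  (accept∈set)
'a' @ 4: {1,2,5,6,7}  (accept∈set)
'd' @ 5: {1,2,5,6,7}  (accept∈set)
'a' @ 6: {1,2,5,6,7}  (accept∈set)
after full input: {1,2,5,6,7}  (accept=1 in)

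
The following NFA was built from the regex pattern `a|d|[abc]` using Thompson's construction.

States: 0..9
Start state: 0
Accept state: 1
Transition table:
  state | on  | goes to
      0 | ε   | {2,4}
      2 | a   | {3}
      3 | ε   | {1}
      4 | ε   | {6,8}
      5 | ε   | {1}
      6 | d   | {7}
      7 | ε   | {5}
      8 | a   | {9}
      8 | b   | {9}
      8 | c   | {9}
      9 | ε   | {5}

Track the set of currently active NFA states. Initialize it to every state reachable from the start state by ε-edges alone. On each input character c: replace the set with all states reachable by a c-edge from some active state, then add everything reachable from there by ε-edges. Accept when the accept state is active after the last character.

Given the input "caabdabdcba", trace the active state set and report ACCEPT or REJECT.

Answer: REJECT

Derivation:
start: ε-closure({0}) = {0,2,4,6,8}
'c' @ 1: {1,5,9}  ✓accept
'a' @ 2: {}  — dead — no transitions
rest 'abdabdcba' ignored (set empty)
final: {}; accept 1 not in set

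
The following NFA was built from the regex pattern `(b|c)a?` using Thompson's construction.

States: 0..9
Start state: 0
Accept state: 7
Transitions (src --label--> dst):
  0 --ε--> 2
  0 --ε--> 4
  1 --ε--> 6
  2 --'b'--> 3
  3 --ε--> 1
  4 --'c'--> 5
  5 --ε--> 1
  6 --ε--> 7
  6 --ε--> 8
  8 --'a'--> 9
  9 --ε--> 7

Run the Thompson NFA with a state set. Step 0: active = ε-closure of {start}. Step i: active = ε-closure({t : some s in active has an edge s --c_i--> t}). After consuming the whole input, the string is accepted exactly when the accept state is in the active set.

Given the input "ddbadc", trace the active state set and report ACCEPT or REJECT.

S₀ = ε-closure({0}) = {0,2,4}
'd' @ 1: {}  — no active states
rest 'dbadc' ignored (set empty)
final: {}; accept 7 not in set

Answer: REJECT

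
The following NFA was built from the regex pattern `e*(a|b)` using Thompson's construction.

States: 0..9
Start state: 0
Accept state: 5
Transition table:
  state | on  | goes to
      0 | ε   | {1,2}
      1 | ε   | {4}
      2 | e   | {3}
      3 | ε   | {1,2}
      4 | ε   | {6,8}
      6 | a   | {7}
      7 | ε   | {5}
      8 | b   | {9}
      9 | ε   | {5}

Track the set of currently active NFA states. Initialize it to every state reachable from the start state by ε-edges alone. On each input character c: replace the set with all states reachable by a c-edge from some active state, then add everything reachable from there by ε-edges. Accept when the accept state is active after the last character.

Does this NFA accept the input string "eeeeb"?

Answer: ACCEPT

Derivation:
S₀ = ε-closure({0}) = {0,1,2,4,6,8}
'e' @ 1: {1,2,3,4,6,8}
'e' @ 2: {1,2,3,4,6,8}
'e' @ 3: {1,2,3,4,6,8}
'e' @ 4: {1,2,3,4,6,8}
'b' @ 5: {5,9}  [accepting]
after full input: {5,9}  (accept=5 in)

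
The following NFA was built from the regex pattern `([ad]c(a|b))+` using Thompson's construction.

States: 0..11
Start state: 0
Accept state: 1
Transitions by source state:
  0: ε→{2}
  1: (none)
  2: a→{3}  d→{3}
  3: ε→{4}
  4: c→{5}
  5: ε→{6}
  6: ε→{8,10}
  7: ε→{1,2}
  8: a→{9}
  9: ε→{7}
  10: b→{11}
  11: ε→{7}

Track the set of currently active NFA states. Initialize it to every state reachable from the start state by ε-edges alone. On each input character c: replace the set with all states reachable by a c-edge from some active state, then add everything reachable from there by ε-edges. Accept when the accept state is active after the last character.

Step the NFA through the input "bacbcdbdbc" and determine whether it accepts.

start: ε-closure({0}) = {0,2}
'b' @ 1: {}  — dead — no transitions
rest 'acbcdbdbc' ignored (set empty)
final: {}; accept 1 not in set

Answer: REJECT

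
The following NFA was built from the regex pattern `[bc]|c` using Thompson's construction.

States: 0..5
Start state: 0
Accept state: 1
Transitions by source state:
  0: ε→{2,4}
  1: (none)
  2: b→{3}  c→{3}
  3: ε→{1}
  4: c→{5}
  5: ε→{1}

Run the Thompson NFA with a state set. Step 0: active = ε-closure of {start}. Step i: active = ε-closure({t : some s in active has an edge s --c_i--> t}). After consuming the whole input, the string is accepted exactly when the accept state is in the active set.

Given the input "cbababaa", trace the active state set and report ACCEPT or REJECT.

Answer: REJECT

Derivation:
S₀ = ε-closure({0}) = {0,2,4}
'c' @ 1: {1,3,5}  ✓accept
'b' @ 2: {}  — dead — no transitions
rest 'ababaa' ignored (set empty)
final: {}; accept 1 not in set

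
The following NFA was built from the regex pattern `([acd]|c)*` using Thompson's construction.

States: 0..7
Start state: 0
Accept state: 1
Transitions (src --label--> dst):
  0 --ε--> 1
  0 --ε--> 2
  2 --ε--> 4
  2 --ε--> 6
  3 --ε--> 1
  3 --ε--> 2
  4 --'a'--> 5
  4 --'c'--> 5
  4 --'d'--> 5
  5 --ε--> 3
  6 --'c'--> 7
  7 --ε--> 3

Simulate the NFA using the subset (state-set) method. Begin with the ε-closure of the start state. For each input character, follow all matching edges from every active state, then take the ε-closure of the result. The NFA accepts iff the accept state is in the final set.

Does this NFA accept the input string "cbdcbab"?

initial (ε-close {0}): {0,1,2,4,6}
'c' @ 1: {1,2,3,4,5,6,7}  (accept∈set)
'b' @ 2: {}  — dead — no transitions
rest 'dcbab' ignored (set empty)
end set {} — state 1 not in

Answer: REJECT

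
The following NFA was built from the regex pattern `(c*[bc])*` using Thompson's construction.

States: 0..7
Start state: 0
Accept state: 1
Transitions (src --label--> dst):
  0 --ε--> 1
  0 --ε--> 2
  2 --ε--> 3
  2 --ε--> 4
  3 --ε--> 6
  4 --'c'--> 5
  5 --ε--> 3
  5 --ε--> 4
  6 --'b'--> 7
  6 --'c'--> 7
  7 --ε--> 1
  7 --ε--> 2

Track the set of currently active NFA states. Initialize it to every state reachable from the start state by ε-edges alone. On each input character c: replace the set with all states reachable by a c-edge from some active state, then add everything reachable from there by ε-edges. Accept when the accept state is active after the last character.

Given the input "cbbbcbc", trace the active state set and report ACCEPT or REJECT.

Answer: ACCEPT

Derivation:
initial (ε-close {0}): {0,1,2,3,4,6}
'c' @ 1: {1,2,3,4,5,6,7}  (accept∈set)
'b' @ 2: {1,2,3,4,6,7}  (accept∈set)
'b' @ 3: {1,2,3,4,6,7}  (accept∈set)
'b' @ 4: {1,2,3,4,6,7}  (accept∈set)
'c' @ 5: {1,2,3,4,5,6,7}  (accept∈set)
'b' @ 6: {1,2,3,4,6,7}  (accept∈set)
'c' @ 7: {1,2,3,4,5,6,7}  (accept∈set)
final: {1,2,3,4,5,6,7}; accept 1 in set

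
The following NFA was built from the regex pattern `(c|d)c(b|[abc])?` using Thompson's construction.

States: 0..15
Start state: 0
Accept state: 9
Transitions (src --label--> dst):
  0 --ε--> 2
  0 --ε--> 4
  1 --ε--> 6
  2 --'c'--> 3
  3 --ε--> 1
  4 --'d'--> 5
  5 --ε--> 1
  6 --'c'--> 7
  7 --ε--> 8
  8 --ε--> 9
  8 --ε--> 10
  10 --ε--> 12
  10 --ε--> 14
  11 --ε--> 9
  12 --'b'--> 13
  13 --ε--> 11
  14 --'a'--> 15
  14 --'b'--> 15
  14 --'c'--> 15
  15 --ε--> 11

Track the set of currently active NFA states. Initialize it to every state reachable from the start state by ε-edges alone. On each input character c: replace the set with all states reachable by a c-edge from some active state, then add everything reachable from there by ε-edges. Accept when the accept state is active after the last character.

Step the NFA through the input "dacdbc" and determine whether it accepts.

Answer: REJECT

Derivation:
S₀ = ε-closure({0}) = {0,2,4}
'd' @ 1: {1,5,6}
'a' @ 2: {}  — dead — no transitions
rest 'cdbc' ignored (set empty)
end set {} — state 9 not in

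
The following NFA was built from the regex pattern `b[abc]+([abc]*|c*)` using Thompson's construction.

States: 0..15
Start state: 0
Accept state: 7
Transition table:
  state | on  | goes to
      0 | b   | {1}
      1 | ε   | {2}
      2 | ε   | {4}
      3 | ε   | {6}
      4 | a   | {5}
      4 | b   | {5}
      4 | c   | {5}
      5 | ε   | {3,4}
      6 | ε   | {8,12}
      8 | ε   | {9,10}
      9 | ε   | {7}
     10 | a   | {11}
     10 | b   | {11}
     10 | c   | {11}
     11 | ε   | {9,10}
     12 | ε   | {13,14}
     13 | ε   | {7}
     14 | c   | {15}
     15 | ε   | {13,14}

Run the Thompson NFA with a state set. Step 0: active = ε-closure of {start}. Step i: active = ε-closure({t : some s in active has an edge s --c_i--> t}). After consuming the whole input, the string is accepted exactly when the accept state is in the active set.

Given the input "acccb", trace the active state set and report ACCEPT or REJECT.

initial (ε-close {0}): {0}
'a' @ 1: {}  — state set empty
rest 'cccb' ignored (set empty)
after full input: {}  (accept=7 not in)

Answer: REJECT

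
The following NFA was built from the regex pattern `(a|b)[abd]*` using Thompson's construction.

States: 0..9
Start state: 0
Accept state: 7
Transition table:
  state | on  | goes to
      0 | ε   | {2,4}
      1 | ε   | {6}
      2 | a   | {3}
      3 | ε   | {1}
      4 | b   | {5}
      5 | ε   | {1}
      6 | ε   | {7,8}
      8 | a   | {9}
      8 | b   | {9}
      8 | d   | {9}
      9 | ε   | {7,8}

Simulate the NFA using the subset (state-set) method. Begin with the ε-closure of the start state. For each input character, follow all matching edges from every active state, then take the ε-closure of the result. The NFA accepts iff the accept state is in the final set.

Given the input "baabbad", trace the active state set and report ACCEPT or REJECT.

Answer: ACCEPT

Derivation:
start: ε-closure({0}) = {0,2,4}
'b' @ 1: {1,5,6,7,8}  [accepting]
'a' @ 2: {7,8,9}  [accepting]
'a' @ 3: {7,8,9}  [accepting]
'b' @ 4: {7,8,9}  [accepting]
'b' @ 5: {7,8,9}  [accepting]
'a' @ 6: {7,8,9}  [accepting]
'd' @ 7: {7,8,9}  [accepting]
after full input: {7,8,9}  (accept=7 in)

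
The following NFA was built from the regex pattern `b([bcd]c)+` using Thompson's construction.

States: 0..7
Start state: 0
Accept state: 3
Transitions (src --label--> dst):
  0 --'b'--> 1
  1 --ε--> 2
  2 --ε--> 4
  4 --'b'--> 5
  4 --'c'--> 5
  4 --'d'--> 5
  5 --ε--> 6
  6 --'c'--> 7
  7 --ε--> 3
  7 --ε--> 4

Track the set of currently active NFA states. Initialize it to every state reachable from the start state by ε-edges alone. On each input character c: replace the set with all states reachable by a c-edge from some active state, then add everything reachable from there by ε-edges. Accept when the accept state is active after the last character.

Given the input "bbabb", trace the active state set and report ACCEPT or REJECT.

Answer: REJECT

Trace:
start: ε-closure({0}) = {0}
'b' @ 1: {1,2,4}
'b' @ 2: {5,6}
'a' @ 3: {}  — state set empty
rest 'bb' ignored (set empty)
end set {} — state 3 not in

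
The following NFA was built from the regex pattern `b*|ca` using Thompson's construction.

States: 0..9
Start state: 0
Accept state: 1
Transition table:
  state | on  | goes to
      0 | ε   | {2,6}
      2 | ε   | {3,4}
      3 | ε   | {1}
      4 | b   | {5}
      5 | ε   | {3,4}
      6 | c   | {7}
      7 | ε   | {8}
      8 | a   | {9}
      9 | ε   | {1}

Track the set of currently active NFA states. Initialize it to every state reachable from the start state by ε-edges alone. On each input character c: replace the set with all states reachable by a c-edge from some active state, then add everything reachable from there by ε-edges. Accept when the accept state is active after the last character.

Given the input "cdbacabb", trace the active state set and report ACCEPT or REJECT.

Answer: REJECT

Derivation:
S₀ = ε-closure({0}) = {0,1,2,3,4,6}
'c' @ 1: {7,8}
'd' @ 2: {}  — dead — no transitions
rest 'bacabb' ignored (set empty)
final: {}; accept 1 not in set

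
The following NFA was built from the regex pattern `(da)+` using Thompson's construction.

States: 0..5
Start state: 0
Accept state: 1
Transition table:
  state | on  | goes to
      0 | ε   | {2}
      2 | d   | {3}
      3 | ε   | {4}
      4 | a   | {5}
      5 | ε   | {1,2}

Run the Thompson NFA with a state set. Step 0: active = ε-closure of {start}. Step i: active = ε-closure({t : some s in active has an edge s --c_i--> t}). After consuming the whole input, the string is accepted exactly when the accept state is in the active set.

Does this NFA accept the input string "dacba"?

Answer: REJECT

Steps:
S₀ = ε-closure({0}) = {0,2}
'd' @ 1: {3,4}
'a' @ 2: {1,2,5}  (accept∈set)
'c' @ 3: {}  — no active states
rest 'ba' ignored (set empty)
end set {} — state 1 not in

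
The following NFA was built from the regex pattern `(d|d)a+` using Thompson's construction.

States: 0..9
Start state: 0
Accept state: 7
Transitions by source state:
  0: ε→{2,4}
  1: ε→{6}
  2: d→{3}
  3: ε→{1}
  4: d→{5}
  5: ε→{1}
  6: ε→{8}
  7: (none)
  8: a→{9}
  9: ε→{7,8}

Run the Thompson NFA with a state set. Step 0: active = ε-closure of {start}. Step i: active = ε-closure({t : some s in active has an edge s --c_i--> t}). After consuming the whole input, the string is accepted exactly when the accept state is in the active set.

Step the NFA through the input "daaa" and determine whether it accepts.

S₀ = ε-closure({0}) = {0,2,4}
'd' @ 1: {1,3,5,6,8}
'a' @ 2: {7,8,9}  ✓accept
'a' @ 3: {7,8,9}  ✓accept
'a' @ 4: {7,8,9}  ✓accept
final: {7,8,9}; accept 7 in set

Answer: ACCEPT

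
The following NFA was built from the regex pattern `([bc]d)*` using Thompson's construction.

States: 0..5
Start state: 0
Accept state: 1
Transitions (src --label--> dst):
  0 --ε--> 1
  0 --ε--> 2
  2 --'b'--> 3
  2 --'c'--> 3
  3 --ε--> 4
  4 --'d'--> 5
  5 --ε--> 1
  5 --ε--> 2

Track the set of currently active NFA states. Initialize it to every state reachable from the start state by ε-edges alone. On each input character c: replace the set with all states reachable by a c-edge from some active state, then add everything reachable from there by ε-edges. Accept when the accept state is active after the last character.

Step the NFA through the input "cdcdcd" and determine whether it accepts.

Answer: ACCEPT

Derivation:
start: ε-closure({0}) = {0,1,2}
'c' @ 1: {3,4}
'd' @ 2: {1,2,5}  [accepting]
'c' @ 3: {3,4}
'd' @ 4: {1,2,5}  [accepting]
'c' @ 5: {3,4}
'd' @ 6: {1,2,5}  [accepting]
end set {1,2,5} — state 1 in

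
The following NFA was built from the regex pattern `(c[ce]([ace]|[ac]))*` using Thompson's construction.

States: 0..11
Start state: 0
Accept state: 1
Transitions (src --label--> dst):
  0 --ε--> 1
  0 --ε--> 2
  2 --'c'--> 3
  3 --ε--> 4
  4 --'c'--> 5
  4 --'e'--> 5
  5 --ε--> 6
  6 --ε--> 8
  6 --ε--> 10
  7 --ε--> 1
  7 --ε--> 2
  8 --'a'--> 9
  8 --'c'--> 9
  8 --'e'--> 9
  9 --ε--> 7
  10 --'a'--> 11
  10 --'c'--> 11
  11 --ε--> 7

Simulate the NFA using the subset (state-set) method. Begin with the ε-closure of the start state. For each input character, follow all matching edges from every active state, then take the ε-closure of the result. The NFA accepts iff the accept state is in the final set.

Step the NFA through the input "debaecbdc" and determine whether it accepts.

S₀ = ε-closure({0}) = {0,1,2}
'd' @ 1: {}  — dead — no transitions
rest 'ebaecbdc' ignored (set empty)
after full input: {}  (accept=1 not in)

Answer: REJECT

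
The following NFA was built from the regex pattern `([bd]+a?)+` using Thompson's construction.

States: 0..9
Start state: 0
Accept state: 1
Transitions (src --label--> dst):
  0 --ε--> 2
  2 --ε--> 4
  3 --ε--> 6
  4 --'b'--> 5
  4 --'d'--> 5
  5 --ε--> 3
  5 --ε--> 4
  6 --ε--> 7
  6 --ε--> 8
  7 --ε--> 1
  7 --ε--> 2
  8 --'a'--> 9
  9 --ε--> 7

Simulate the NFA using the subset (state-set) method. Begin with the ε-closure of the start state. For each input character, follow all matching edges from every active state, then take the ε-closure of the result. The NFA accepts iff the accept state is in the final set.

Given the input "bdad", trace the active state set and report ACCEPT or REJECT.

S₀ = ε-closure({0}) = {0,2,4}
'b' @ 1: {1,2,3,4,5,6,7,8}  [accepting]
'd' @ 2: {1,2,3,4,5,6,7,8}  [accepting]
'a' @ 3: {1,2,4,7,9}  [accepting]
'd' @ 4: {1,2,3,4,5,6,7,8}  [accepting]
final: {1,2,3,4,5,6,7,8}; accept 1 in set

Answer: ACCEPT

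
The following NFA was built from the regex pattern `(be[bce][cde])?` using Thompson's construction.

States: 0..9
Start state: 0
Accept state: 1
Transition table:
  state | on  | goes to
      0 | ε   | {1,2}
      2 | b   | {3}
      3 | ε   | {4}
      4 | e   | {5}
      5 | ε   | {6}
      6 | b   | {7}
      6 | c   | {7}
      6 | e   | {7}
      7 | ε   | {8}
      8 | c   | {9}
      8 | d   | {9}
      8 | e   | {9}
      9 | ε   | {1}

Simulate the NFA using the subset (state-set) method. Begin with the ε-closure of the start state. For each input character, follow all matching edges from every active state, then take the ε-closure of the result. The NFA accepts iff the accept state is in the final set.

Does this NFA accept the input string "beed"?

Answer: ACCEPT

Trace:
initial (ε-close {0}): {0,1,2}
'b' @ 1: {3,4}
'e' @ 2: {5,6}
'e' @ 3: {7,8}
'd' @ 4: {1,9}  (accept∈set)
end set {1,9} — state 1 in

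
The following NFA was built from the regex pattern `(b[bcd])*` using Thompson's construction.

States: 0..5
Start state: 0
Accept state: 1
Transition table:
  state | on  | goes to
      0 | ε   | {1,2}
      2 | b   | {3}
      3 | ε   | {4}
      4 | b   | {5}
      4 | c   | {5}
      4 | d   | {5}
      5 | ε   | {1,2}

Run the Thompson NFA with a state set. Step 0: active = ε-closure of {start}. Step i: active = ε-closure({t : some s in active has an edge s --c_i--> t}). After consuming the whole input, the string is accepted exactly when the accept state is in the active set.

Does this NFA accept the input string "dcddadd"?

S₀ = ε-closure({0}) = {0,1,2}
'd' @ 1: {}  — state set empty
rest 'cddadd' ignored (set empty)
after full input: {}  (accept=1 not in)

Answer: REJECT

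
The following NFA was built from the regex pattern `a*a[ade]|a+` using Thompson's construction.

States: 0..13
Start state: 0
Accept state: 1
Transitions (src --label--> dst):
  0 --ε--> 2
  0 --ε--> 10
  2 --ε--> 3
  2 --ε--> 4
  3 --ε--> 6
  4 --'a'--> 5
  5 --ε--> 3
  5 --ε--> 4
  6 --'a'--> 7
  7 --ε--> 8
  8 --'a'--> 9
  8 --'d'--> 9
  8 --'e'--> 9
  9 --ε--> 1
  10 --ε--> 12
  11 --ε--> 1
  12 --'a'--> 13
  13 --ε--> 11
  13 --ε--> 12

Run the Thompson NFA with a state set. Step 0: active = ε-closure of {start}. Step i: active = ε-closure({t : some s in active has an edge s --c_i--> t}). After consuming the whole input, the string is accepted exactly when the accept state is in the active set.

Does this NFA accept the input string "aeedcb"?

Answer: REJECT

Steps:
S₀ = ε-closure({0}) = {0,2,3,4,6,10,12}
'a' @ 1: {1,3,4,5,6,7,8,11,12,13}  [accepting]
'e' @ 2: {1,9}  [accepting]
'e' @ 3: {}  — dead — no transitions
rest 'dcb' ignored (set empty)
after full input: {}  (accept=1 not in)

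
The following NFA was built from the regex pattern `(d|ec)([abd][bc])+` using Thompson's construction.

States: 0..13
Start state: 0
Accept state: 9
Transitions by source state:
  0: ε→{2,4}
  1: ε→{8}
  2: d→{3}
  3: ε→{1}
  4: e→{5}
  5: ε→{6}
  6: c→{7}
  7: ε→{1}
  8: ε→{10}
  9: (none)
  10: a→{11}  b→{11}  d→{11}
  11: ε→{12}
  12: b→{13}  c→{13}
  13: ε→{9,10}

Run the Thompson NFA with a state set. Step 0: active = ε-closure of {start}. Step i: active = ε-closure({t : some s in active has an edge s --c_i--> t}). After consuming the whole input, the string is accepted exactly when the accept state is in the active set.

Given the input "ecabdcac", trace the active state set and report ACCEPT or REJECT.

initial (ε-close {0}): {0,2,4}
'e' @ 1: {5,6}
'c' @ 2: {1,7,8,10}
'a' @ 3: {11,12}
'b' @ 4: {9,10,13}  [accepting]
'd' @ 5: {11,12}
'c' @ 6: {9,10,13}  [accepting]
'a' @ 7: {11,12}
'c' @ 8: {9,10,13}  [accepting]
end set {9,10,13} — state 9 in

Answer: ACCEPT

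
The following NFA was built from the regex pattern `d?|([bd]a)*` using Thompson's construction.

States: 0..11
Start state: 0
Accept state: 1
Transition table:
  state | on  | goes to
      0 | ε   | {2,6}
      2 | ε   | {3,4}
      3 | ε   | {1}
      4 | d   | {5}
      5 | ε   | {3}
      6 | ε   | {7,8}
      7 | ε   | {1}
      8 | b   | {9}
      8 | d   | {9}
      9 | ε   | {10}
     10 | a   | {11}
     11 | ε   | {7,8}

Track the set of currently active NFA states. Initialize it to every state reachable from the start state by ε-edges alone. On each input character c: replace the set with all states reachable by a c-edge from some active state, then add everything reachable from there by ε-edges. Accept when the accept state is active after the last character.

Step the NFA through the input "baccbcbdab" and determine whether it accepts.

Answer: REJECT

Derivation:
initial (ε-close {0}): {0,1,2,3,4,6,7,8}
'b' @ 1: {9,10}
'a' @ 2: {1,7,8,11}  ✓accept
'c' @ 3: {}  — no active states
rest 'cbcbdab' ignored (set empty)
after full input: {}  (accept=1 not in)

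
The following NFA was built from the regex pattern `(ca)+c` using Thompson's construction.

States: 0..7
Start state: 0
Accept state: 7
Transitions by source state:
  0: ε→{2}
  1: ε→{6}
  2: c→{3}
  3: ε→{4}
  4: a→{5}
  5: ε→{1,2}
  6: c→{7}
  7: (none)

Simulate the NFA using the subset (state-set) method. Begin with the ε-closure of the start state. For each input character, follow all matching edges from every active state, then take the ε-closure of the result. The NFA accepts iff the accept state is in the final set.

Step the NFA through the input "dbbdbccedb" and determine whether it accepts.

start: ε-closure({0}) = {0,2}
'd' @ 1: {}  — no active states
rest 'bbdbccedb' ignored (set empty)
end set {} — state 7 not in

Answer: REJECT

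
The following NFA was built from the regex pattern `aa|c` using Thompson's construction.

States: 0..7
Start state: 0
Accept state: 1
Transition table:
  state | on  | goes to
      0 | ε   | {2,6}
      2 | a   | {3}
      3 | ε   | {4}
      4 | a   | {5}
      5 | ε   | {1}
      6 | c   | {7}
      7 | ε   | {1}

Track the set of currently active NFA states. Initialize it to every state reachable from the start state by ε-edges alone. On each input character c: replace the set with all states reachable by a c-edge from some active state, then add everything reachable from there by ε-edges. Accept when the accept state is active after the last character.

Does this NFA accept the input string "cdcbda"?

start: ε-closure({0}) = {0,2,6}
'c' @ 1: {1,7}  ✓accept
'd' @ 2: {}  — no active states
rest 'cbda' ignored (set empty)
after full input: {}  (accept=1 not in)

Answer: REJECT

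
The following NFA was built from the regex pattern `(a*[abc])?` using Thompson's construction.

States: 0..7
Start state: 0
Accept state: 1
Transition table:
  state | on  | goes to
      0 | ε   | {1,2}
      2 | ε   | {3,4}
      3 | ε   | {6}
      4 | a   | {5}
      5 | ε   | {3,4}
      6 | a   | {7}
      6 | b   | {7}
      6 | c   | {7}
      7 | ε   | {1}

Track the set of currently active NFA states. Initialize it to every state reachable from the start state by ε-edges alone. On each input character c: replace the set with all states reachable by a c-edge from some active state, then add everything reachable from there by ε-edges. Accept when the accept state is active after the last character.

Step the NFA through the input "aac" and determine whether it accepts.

S₀ = ε-closure({0}) = {0,1,2,3,4,6}
'a' @ 1: {1,3,4,5,6,7}  ✓accept
'a' @ 2: {1,3,4,5,6,7}  ✓accept
'c' @ 3: {1,7}  ✓accept
end set {1,7} — state 1 in

Answer: ACCEPT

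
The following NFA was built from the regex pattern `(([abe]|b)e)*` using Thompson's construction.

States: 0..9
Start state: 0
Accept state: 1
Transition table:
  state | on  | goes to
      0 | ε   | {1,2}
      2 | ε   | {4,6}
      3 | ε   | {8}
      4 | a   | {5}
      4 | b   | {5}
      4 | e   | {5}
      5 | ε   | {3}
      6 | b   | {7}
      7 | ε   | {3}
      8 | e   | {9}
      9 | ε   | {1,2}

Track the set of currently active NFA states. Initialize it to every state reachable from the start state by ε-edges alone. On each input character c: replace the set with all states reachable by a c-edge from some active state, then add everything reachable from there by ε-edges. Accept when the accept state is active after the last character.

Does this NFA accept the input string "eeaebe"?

S₀ = ε-closure({0}) = {0,1,2,4,6}
'e' @ 1: {3,5,8}
'e' @ 2: {1,2,4,6,9}  ✓accept
'a' @ 3: {3,5,8}
'e' @ 4: {1,2,4,6,9}  ✓accept
'b' @ 5: {3,5,7,8}
'e' @ 6: {1,2,4,6,9}  ✓accept
after full input: {1,2,4,6,9}  (accept=1 in)

Answer: ACCEPT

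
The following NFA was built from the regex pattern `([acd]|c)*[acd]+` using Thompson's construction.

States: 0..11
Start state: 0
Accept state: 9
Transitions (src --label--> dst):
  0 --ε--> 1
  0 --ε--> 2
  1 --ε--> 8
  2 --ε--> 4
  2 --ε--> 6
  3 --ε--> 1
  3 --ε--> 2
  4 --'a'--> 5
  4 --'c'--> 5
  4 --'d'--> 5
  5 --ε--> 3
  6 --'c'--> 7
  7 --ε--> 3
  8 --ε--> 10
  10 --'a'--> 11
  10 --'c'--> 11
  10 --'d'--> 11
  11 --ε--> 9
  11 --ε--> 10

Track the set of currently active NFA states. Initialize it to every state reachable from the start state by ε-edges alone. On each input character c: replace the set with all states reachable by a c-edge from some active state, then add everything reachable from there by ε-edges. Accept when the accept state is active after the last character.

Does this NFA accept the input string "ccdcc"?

start: ε-closure({0}) = {0,1,2,4,6,8,10}
'c' @ 1: {1,2,3,4,5,6,7,8,9,10,11}  (accept∈set)
'c' @ 2: {1,2,3,4,5,6,7,8,9,10,11}  (accept∈set)
'd' @ 3: {1,2,3,4,5,6,8,9,10,11}  (accept∈set)
'c' @ 4: {1,2,3,4,5,6,7,8,9,10,11}  (accept∈set)
'c' @ 5: {1,2,3,4,5,6,7,8,9,10,11}  (accept∈set)
after full input: {1,2,3,4,5,6,7,8,9,10,11}  (accept=9 in)

Answer: ACCEPT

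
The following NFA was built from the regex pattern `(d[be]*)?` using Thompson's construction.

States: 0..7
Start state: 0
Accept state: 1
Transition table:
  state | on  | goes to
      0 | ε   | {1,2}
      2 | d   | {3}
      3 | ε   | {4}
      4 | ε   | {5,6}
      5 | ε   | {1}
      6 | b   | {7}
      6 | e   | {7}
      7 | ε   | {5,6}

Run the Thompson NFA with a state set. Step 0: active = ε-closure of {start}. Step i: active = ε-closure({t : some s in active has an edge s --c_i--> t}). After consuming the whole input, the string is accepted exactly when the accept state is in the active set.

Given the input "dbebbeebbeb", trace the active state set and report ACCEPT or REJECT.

start: ε-closure({0}) = {0,1,2}
'd' @ 1: {1,3,4,5,6}  [accepting]
'b' @ 2: {1,5,6,7}  [accepting]
'e' @ 3: {1,5,6,7}  [accepting]
'b' @ 4: {1,5,6,7}  [accepting]
'b' @ 5: {1,5,6,7}  [accepting]
'e' @ 6: {1,5,6,7}  [accepting]
'e' @ 7: {1,5,6,7}  [accepting]
'b' @ 8: {1,5,6,7}  [accepting]
'b' @ 9: {1,5,6,7}  [accepting]
'e' @ 10: {1,5,6,7}  [accepting]
'b' @ 11: {1,5,6,7}  [accepting]
end set {1,5,6,7} — state 1 in

Answer: ACCEPT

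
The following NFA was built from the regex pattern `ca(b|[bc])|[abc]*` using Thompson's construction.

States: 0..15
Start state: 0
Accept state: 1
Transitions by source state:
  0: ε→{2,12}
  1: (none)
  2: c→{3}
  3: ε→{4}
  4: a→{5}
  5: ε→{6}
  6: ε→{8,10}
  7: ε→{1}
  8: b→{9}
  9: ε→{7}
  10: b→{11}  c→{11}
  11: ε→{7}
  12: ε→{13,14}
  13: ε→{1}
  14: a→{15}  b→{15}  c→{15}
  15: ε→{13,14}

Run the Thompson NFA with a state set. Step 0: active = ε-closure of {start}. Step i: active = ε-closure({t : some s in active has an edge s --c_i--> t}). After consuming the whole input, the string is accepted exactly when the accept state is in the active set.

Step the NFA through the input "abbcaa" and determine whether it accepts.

S₀ = ε-closure({0}) = {0,1,2,12,13,14}
'a' @ 1: {1,13,14,15}  (accept∈set)
'b' @ 2: {1,13,14,15}  (accept∈set)
'b' @ 3: {1,13,14,15}  (accept∈set)
'c' @ 4: {1,13,14,15}  (accept∈set)
'a' @ 5: {1,13,14,15}  (accept∈set)
'a' @ 6: {1,13,14,15}  (accept∈set)
end set {1,13,14,15} — state 1 in

Answer: ACCEPT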